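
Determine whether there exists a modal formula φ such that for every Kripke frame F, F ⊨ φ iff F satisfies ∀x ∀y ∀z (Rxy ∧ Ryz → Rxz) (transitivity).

Yes — defined by □p → □□p

This is a Sahlqvist condition; the 4 axiom □p → □□p defines it.
Suppose □p→□□p is valid. Take Rxy, Ryz and set V(p)={w : Rxw}. Then □p at x, so □□p at x, so □p at y, so p at z, i.e. Rxz.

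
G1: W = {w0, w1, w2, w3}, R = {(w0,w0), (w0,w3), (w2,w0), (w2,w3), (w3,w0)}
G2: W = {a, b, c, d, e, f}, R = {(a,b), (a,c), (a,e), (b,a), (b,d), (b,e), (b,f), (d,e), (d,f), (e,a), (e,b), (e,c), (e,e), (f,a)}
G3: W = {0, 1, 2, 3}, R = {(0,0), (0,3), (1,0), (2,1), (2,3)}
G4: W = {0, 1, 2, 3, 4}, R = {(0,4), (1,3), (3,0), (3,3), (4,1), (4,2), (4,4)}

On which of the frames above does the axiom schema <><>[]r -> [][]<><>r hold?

G1

This is the axiom for a generalized confluence (Geach) condition; its first-order frame correspondent is forall x forall y forall z ((x R^2 y & x R^2 z) -> exists w (yRw & z R^2 w)).
G1: condition met.
G2: fails — aR²a, aR²c but no w with aRw and cR²w.
G3: fails — 0R²0, 0R²3 but no w with 0Rw and 3R²w.
G4: fails — 0R²1, 0R²2 but no w with 1Rw and 2R²w.
Valid on: G1.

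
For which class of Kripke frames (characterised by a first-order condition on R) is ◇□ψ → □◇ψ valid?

Convergence

This is the .2 axiom.
It corresponds to convergence: ∀x ∀y ∀z (Rxy ∧ Rxz → ∃w (Ryw ∧ Rzw)).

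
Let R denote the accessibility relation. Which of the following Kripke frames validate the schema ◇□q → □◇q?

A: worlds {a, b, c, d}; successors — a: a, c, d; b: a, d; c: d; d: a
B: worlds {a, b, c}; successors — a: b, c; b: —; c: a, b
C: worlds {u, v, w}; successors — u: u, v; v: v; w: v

This is the axiom for convergence; its first-order frame correspondent is ∀x ∀y ∀z (Rxy ∧ Rxz → ∃w (Ryw ∧ Rzw)).
A: fails — Rac and Rad but c and d have no common successor.
B: fails — Rac and Rab but c and b have no common successor.
C: holds.

C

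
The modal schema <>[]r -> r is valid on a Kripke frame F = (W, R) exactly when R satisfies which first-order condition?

Replacing r by ¬r and contraposing gives the equivalent schema r → □◇r.
Suppose r→□◇r is valid. Take Rxy and set V(r)={x}. Then r at x, so □◇r at x, so ◇r at y, so some z with Ryz has r; z=x, i.e. Ryx.
The converse is a direct semantic check.
Frame condition: forall x forall y (Rxy -> Ryx).

Symmetry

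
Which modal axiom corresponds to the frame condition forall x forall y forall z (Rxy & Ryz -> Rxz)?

□r → □□r

A defining formula is □r → □□r (the 4 axiom).
Suppose □r→□□r is valid. Take Rxy, Ryz and set V(r)={w : Rxw}. Then □r at x, so □□r at x, so □r at y, so r at z, i.e. Rxz.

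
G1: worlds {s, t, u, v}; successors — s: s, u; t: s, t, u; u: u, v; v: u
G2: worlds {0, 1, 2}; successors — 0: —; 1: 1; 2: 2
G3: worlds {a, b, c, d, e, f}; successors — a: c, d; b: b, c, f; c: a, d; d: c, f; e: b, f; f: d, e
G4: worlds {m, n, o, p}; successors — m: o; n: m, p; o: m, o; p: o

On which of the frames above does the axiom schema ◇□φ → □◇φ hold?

G1, G2, G4

This is the axiom for convergence; its first-order frame correspondent is ∀x ∀y ∀z (Rxy ∧ Rxz → ∃w (Ryw ∧ Rzw)).
G1: condition met.
G2: condition met.
G3: fails — Rac and Rad but c and d have no common successor.
G4: condition met.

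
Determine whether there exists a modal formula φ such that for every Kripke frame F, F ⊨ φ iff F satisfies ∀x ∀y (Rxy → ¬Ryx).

Modal frame validity is preserved under surjective bounded morphisms.
The 4-cycle (worlds 0,1,2,3 with 0→1→2→3→0) is asymmetric. Mapping every world to a single reflexive point • is a surjective bounded morphism, and the reflexive point is not asymmetric (R•• but asymmetry requires ¬R••).
So the class is not modally definable.

Not modally definable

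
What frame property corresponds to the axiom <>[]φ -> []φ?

The Euclidean property

Equivalently (dual form): ◇φ → □◇φ.
Suppose ◇φ→□◇φ is valid. Take Rxy, Rxz and set V(φ)={y}. Then ◇φ at x, so □◇φ at x, so ◇φ at z, so some w with Rzw has φ; w=y, i.e. Rzy. By symmetry of the argument, Ryz.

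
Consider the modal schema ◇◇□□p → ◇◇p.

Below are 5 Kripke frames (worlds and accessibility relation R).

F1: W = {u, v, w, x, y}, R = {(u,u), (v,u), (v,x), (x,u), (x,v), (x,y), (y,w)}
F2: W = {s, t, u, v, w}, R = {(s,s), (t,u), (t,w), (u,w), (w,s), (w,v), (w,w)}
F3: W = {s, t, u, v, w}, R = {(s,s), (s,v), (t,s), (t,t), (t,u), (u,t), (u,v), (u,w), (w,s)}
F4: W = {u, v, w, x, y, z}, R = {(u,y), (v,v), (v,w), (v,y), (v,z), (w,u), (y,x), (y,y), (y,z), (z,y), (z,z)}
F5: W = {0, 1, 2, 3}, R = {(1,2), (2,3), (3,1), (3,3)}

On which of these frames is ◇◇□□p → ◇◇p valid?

This is the axiom for a generalized confluence (Geach) condition; its first-order frame correspondent is ∀x ∀y (xR²y → ∃w (yR²w ∧ xR²w)).
F1: fails — vR²y but no t with yR²t and vR²t.
F2: fails — tR²v but no w* with vR²w* and tR²w*.
F3: fails — sR²v but no w* with vR²w* and sR²w*.
F4: fails — uR²x but no t with xR²t and uR²t.
F5: condition met.
Valid on: F5.

F5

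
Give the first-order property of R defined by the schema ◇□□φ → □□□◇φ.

This is a Sahlqvist (Geach-type) schema ◇^1□^2φ → □^3◇^1φ.
First-order correspondent: ∀x ∀y ∀z ((xRy ∧ xR³z) → ∃w (yR²w ∧ zRw)).

∀x ∀y ∀z ((xRy ∧ xR³z) → ∃w (yR²w ∧ zRw))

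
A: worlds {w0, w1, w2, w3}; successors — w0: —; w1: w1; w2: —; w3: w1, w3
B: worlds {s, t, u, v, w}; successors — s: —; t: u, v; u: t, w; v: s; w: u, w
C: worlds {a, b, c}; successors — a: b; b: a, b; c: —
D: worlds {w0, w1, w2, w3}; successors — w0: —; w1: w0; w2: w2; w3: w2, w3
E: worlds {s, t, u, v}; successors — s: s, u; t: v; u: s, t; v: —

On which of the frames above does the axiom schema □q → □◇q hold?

A, C

This is the axiom for a generalized confluence (Geach) condition; its first-order frame correspondent is ∀x ∀z (xRz → ∃w (xRw ∧ zRw)).
A: satisfies the condition.
B: fails — tRu but no w* with tRw* and uRw*.
C: satisfies the condition.
D: fails — w1Rw0 but no w with w1Rw and w0Rw.
E: fails — tRv but no w with tRw and vRw.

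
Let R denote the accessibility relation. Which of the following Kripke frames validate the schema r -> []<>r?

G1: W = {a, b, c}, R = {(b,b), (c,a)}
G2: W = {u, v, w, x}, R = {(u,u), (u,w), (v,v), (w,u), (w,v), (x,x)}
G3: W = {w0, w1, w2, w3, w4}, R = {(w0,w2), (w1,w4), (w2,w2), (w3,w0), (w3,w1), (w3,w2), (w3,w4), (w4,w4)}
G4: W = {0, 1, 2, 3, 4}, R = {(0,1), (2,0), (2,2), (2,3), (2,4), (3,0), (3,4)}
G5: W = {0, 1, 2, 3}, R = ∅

This is the axiom for symmetry; its first-order frame correspondent is forall x forall y (Rxy -> Ryx).
G1: fails — Rca but not Rac.
G2: fails — Rwv but not Rvw.
G3: fails — Rw3w1 but not Rw1w3.
G4: fails — R34 but not R43.
G5: holds.
Valid on: G5.

G5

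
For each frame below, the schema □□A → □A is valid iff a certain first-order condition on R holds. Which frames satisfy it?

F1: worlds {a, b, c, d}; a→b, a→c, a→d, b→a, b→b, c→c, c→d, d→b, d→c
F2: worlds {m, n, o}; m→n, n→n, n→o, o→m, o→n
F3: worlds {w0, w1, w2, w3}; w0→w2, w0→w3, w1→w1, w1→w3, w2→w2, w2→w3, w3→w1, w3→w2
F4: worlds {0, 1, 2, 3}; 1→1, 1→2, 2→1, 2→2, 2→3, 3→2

This is the axiom for density; its first-order frame correspondent is ∀x ∀y (Rxy → ∃z (Rxz ∧ Rzy)).
F1: condition met.
F2: fails — Rom but no z with Roz and Rzm.
F3: condition met.
F4: condition met.

F1, F3, F4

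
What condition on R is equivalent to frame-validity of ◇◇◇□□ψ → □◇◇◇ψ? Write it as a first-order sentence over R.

∀x ∀y ∀z ((xR³y ∧ xRz) → ∃w (yR²w ∧ zR³w))

This is a Sahlqvist (Geach-type) schema ◇^3□^2ψ → □^1◇^3ψ.
Minimal-valuation argument: fix x; take any y with xR^3y and any z with xR^1z. Set V(ψ) to the set of worlds R-reachable from y in exactly 2 steps. Then □^2ψ holds at y, so the antecedent holds at x; validity forces ◇^3ψ at z, giving a w with zR^3w and yR^2w.
First-order correspondent: ∀x ∀y ∀z ((xR³y ∧ xRz) → ∃w (yR²w ∧ zR³w)).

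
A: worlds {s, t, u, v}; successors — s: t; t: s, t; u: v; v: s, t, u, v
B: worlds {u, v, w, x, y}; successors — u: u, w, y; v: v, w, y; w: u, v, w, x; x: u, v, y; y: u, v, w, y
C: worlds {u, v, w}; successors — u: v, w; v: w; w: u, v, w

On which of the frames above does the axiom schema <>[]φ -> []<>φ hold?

B, C

The schema corresponds to convergence: forall x forall y forall z (Rxy & Rxz -> exists w (Ryw & Rzw)).
A: fails — Rvt and Rvu but t and u have no common successor.
B: ✓.
C: ✓.
Valid on: B, C.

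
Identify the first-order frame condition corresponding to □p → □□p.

Transitivity

This schema is the 4 axiom.
It corresponds to transitivity: ∀x ∀y ∀z (Rxy ∧ Ryz → Rxz).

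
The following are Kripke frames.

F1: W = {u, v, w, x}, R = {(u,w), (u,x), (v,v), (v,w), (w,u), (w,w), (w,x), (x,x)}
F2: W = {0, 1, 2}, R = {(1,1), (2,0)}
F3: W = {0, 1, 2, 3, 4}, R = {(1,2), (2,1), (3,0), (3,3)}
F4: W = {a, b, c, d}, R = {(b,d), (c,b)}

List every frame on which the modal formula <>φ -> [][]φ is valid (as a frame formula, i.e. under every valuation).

Frame correspondent (Sahlqvist): forall x forall y forall z ((xRy & x R^2 z) -> exists w (y = w & z = w)) — i.e. a generalized confluence (Geach) condition.
F1: fails — uRw, uR²u but w ≠ u.
F2: condition met.
F3: fails — 1R2, 1R²1 but 2 ≠ 1.
F4: fails — cRb, cR²d but b ≠ d.

F2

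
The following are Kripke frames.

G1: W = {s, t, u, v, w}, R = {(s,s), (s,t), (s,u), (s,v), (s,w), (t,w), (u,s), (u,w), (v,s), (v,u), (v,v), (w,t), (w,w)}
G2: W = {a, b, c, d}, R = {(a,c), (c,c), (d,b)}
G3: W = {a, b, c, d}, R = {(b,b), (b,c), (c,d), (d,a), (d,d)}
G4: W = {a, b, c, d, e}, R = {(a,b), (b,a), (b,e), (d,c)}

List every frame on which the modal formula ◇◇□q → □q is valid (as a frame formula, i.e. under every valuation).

G2

The schema corresponds to a generalized confluence (Geach) condition: ∀x ∀y ∀z ((xR²y ∧ xRz) → ∃w (yRw ∧ z = w)).
G1: fails — sR²t, sRs but no w* with tRw* and s=w*.
G2: satisfies the condition.
G3: fails — bR²c, bRb but no w with cRw and b=w.
G4: fails — aR²e, aRb but no w with eRw and b=w.
Valid on: G2.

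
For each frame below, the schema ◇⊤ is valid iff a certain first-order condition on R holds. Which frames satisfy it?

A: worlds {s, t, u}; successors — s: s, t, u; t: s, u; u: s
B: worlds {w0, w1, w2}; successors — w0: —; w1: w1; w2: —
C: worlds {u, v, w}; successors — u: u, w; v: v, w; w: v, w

A, C

Frame correspondent (Sahlqvist): ∀x ∃y Rxy — i.e. seriality.
A: ✓.
B: fails — world w0 has no successor.
C: ✓.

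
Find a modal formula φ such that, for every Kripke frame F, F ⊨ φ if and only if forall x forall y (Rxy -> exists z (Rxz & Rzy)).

The condition is density. The C4 schema □□ψ → □ψ defines it.
Suppose □□ψ→□ψ is valid. Take Rxy and set V(ψ)={w : xR²w}. Then □□ψ at x, so □ψ at x, so ψ at y, i.e. ∃z(Rxz∧Rzy).

□□ψ → □ψ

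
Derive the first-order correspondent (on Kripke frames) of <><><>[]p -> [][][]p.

forall x forall y forall z ((x R^3 y & x R^3 z) -> exists w (yRw & z = w))

This is a Sahlqvist (Geach-type) schema ◇^3□^1p → □^3◇^0p.
Minimal-valuation argument: fix x; take any y with xR^3y and any z with xR^3z. Set V(p) to the set of worlds R-reachable from y in exactly 1 step. Then □^1p holds at y, so the antecedent holds at x; validity forces ◇^0p at z, giving a w with zR^0w and yR^1w.
First-order correspondent: forall x forall y forall z ((x R^3 y & x R^3 z) -> exists w (yRw & z = w)).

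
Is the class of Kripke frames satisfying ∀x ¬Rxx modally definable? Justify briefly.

Not modally definable

Modal frame validity is preserved under surjective bounded morphisms.
The 3-cycle (worlds w0,w1,w2 with w0→w1→w2→w0) is irreflexive, and the map sending every world to a single reflexive point • is a surjective bounded morphism (forth: every edge maps to (•,•); back: every world has a successor). So any modal formula valid on the 3-cycle is also valid on the reflexive point, which is not irreflexive.
Hence irreflexivity is not modally definable.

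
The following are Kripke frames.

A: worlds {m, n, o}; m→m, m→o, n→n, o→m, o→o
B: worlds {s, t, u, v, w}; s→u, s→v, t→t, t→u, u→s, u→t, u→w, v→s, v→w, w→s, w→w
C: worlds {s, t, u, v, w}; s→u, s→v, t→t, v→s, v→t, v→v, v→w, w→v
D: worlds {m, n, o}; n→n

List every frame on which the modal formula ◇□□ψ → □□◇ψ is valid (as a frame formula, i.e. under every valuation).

This is the axiom for a generalized confluence (Geach) condition; its first-order frame correspondent is ∀x ∀y ∀z ((xRy ∧ xR²z) → ∃w (yR²w ∧ zRw)).
A: satisfies the condition.
B: fails — uRs, uR²s but no w* with sR²w* and sRw*.
C: fails — sRu, sR²s but no w* with uR²w* and sRw*.
D: satisfies the condition.

A, D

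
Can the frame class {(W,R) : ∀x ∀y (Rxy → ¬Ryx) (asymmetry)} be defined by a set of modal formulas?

If a class were modally definable it would be closed under surjective bounded morphisms (Goldblatt–Thomason).
The 5-cycle (worlds w0,w1,w2,w3,w4 with w0→w1→w2→w3→w4→w0) is asymmetric. Mapping every world to a single reflexive point • is a surjective bounded morphism, and the reflexive point is not asymmetric (R•• but asymmetry requires ¬R••).
So the class is not modally definable.

Not definable by any modal formula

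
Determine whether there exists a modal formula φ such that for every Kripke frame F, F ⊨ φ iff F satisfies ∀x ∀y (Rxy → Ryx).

Yes, by r → □◇r

This is a Sahlqvist condition; the B axiom r → □◇r defines it.
Suppose r→□◇r is valid. Take Rxy and set V(r)={x}. Then r at x, so □◇r at x, so ◇r at y, so some z with Ryz has r; z=x, i.e. Ryx.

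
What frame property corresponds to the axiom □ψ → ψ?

This schema is the T axiom.
It corresponds to reflexivity: ∀x Rxx.

reflexivity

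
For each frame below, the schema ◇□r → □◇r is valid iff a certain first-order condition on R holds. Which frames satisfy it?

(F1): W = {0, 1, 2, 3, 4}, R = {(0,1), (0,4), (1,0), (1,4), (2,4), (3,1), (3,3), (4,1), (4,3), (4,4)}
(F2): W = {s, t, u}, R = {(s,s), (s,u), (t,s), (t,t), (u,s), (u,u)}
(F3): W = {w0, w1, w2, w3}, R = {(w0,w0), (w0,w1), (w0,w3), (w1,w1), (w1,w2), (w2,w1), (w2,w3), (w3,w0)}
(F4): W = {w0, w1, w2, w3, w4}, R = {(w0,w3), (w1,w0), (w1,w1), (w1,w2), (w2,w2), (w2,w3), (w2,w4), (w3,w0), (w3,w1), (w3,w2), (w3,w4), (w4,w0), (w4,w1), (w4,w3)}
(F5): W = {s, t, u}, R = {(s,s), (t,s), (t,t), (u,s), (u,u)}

The schema corresponds to convergence: ∀x ∀y ∀z (Rxy ∧ Rxz → ∃w (Ryw ∧ Rzw)).
(F1): fails — R31 and R33 but 1 and 3 have no common successor.
(F2): holds.
(F3): fails — Rw0w1 and Rw0w3 but w1 and w3 have no common successor.
(F4): fails — Rw1w1 and Rw1w0 but w1 and w0 have no common successor.
(F5): holds.

(F2), (F5)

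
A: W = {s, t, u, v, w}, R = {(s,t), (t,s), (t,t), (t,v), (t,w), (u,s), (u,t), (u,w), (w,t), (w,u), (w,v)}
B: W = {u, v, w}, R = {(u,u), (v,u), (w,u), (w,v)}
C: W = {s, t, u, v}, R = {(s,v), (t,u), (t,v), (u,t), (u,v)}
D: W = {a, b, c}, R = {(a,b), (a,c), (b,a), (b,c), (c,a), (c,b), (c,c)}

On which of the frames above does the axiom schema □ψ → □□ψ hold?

B

The schema corresponds to transitivity: ∀x ∀y ∀z (Rxy ∧ Ryz → Rxz).
A: fails — Rwt and Rts but not Rws.
B: condition met.
C: fails — Rut and Rtu but not Ruu.
D: fails — Rbc and Rcb but not Rbb.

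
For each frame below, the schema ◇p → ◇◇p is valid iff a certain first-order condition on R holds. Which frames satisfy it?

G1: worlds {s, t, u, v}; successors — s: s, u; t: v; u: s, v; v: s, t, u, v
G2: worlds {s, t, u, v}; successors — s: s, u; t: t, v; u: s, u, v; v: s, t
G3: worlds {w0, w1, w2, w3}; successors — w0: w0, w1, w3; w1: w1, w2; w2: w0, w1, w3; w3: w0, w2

The schema corresponds to a generalized confluence (Geach) condition: ∀x ∀y (xRy → ∃w (y = w ∧ xR²w)).
G1: ✓.
G2: ✓.
G3: fails — w3Rw2 but no w with w2=w and w3R²w.

G1, G2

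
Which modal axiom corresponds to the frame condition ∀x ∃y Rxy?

A defining formula is □ψ → ◇ψ (the D axiom).
Suppose □ψ→◇ψ is valid. At any x set V(ψ)=W. Then □ψ at x, so ◇ψ at x, so x has a successor.

□ψ → ◇ψ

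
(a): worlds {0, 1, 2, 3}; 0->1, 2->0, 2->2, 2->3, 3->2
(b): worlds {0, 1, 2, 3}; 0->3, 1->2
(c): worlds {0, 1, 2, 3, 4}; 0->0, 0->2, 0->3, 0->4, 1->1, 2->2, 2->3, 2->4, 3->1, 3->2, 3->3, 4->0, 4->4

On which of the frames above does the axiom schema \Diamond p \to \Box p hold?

This is the axiom for partial functionality; its first-order frame correspondent is \forall x \forall y \forall z (Rxy \wedge Rxz \to y = z).
(a): fails — 2 sees both 0 and 2.
(b): condition met.
(c): fails — 0 sees both 0 and 2.

(b)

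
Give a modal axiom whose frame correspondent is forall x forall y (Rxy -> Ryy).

A defining formula is □(□ψ → ψ) (the T□ axiom).
Suppose □(□ψ→ψ) is valid. Take Rxy and set V(ψ)={w : Ryw}. Then at y, □ψ holds; since □(□ψ→ψ) at x, □ψ→ψ at y, so ψ at y, i.e. Ryy.

□(□ψ → ψ)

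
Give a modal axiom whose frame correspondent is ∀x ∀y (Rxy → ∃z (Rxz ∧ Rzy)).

A defining formula is □□p → □p (the C4 axiom).
Suppose □□p→□p is valid. Take Rxy and set V(p)={w : xR²w}. Then □□p at x, so □p at x, so p at y, i.e. ∃z(Rxz∧Rzy).

□□p → □p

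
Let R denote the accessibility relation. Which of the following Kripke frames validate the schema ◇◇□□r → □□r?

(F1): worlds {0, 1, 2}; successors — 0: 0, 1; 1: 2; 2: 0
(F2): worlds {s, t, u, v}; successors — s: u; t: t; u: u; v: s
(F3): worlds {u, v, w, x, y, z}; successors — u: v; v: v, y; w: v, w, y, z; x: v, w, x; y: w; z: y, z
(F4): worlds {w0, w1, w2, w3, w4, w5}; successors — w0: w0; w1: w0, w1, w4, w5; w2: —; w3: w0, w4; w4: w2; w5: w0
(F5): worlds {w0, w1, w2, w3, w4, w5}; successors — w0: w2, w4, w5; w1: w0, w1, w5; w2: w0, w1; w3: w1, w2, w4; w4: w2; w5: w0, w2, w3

(F2)

Frame correspondent (Sahlqvist): ∀x ∀y ∀z ((xR²y ∧ xR²z) → ∃w (yR²w ∧ z = w)) — i.e. a generalized confluence (Geach) condition.
(F1): fails — 0R²1, 0R²1 but no w with 1R²w and 1=w.
(F2): condition met.
(F3): fails — wR²v, wR²z but no t with vR²t and z=t.
(F4): fails — w1R²w0, w1R²w1 but no w with w0R²w and w1=w.
(F5): fails — w0R²w2, w0R²w3 but no w with w2R²w and w3=w.
Valid on: (F2).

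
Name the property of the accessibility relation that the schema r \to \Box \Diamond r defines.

symmetry: \forall x \forall y (Rxy \to Ryx)

Suppose r→□◇r is valid. Take Rxy and set V(r)={x}. Then r at x, so □◇r at x, so ◇r at y, so some z with Ryz has r; z=x, i.e. Ryx.
Conversely, on a frame with symmetry the schema holds at every world under every valuation.
Frame condition: \forall x \forall y (Rxy \to Ryx).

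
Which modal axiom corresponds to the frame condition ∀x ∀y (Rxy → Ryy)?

The condition is shift-reflexivity. The T□ schema □(□s → s) defines it.
Suppose □(□s→s) is valid. Take Rxy and set V(s)={w : Ryw}. Then at y, □s holds; since □(□s→s) at x, □s→s at y, so s at y, i.e. Ryy.

□(□s → s)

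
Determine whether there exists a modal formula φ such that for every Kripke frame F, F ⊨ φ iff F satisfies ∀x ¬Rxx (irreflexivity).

Any modally definable frame class is closed under surjective bounded morphisms.
The 2-cycle (worlds a,b with a→b→a) is irreflexive, and the map sending every world to a single reflexive point • is a surjective bounded morphism (forth: every edge maps to (•,•); back: every world has a successor). So any modal formula valid on the 2-cycle is also valid on the reflexive point, which is not irreflexive.
So the class is not modally definable.

Not modally definable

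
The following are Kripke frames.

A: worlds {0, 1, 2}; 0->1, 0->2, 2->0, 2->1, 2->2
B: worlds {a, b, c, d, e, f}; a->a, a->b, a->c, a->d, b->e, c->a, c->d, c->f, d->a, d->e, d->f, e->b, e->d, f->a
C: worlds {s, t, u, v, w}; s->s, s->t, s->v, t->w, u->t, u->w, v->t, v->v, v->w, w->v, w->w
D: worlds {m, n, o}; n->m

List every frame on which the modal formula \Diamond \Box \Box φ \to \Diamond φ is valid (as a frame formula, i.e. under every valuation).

B, C

This is the axiom for a generalized confluence (Geach) condition; its first-order frame correspondent is \forall x \forall y (xRy \to \exists w (y R^2 w \wedge xRw)).
A: fails — 0R1 but no w with 1R²w and 0Rw.
B: ✓.
C: ✓.
D: fails — nRm but no w with mR²w and nRw.
Valid on: B, C.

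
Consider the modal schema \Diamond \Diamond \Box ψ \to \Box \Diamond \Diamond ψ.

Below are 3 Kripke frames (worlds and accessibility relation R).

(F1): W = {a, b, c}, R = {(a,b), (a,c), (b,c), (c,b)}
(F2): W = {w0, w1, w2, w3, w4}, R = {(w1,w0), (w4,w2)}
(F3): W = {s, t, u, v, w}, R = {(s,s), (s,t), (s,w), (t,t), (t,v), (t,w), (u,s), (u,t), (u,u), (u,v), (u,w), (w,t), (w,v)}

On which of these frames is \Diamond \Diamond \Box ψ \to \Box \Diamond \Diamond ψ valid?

(F2)

The schema corresponds to a generalized confluence (Geach) condition: \forall x \forall y \forall z ((x R^2 y \wedge xRz) \to \exists w (yRw \wedge z R^2 w)).
(F1): fails — aR²b, aRb but no w with bRw and bR²w.
(F2): holds.
(F3): fails — sR²v, sRs but no w* with vRw* and sR²w*.
Valid on: (F2).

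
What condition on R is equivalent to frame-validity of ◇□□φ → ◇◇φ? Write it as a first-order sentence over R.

This is a Sahlqvist (Geach-type) schema ◇^1□^2φ → □^0◇^2φ.
First-order correspondent: ∀x ∀y (xRy → ∃w (yR²w ∧ xR²w)).

∀x ∀y (xRy → ∃w (yR²w ∧ xR²w))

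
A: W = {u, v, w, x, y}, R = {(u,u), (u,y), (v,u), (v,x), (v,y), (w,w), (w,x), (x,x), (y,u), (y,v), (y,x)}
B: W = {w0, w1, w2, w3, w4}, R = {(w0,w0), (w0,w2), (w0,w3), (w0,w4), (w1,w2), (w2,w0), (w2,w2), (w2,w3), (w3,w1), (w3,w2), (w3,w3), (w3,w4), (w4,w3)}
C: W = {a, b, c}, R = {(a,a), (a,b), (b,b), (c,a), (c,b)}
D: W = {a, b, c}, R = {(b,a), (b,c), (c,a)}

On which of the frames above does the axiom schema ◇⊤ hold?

A, B, C

This is the axiom for seriality; its first-order frame correspondent is ∀x ∃y Rxy.
A: condition met.
B: condition met.
C: condition met.
D: fails — world a has no successor.
Valid on: A, B, C.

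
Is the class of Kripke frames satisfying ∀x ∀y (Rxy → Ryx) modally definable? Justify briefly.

Definable; q → □◇q defines it

Yes: it is symmetry, defined by the B schema q → □◇q.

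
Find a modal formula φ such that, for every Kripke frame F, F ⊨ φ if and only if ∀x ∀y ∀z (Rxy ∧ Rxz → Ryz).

◇p → □◇p

This is the Euclidean property; the standard corresponding axiom is 5: ◇p → □◇p.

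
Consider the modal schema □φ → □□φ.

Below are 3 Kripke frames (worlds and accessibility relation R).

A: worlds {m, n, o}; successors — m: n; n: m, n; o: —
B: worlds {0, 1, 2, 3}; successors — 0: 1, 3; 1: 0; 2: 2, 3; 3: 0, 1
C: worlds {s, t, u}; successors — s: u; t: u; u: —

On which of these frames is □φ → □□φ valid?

C

This is the axiom for transitivity; its first-order frame correspondent is ∀x ∀y ∀z (Rxy ∧ Ryz → Rxz).
A: fails — Rmn and Rnm but not Rmm.
B: fails — R10 and R01 but not R11.
C: condition met.
Valid on: C.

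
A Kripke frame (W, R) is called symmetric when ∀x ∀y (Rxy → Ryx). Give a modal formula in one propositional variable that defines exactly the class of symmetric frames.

s → □◇s

This is symmetry; the standard corresponding axiom is B: s → □◇s.
Suppose s→□◇s is valid. Take Rxy and set V(s)={x}. Then s at x, so □◇s at x, so ◇s at y, so some z with Ryz has s; z=x, i.e. Ryx.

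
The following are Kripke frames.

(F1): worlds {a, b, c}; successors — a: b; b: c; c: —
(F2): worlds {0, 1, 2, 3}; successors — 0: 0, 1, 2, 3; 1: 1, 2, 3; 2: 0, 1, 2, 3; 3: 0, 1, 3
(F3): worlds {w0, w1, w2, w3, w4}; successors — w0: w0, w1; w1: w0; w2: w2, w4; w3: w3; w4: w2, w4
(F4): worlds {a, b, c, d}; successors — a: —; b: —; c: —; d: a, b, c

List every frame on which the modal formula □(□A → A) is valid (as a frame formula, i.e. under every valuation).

Frame correspondent (Sahlqvist): ∀x ∀y (Rxy → Ryy) — i.e. shift-reflexivity.
(F1): fails — Rab but not Rbb.
(F2): condition met.
(F3): fails — Rw0w1 but not Rw1w1.
(F4): fails — Rdb but not Rbb.
Valid on: (F2).

(F2)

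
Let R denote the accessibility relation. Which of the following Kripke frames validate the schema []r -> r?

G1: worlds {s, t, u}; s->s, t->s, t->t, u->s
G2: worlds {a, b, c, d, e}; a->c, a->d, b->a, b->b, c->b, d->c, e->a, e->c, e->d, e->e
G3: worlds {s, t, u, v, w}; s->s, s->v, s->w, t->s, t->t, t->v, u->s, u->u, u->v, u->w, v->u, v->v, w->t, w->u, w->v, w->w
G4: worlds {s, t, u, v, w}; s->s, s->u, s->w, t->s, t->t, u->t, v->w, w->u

Frame correspondent (Sahlqvist): forall x Rxx — i.e. reflexivity.
G1: fails — world u does not see itself.
G2: fails — world a does not see itself.
G3: ✓.
G4: fails — world u does not see itself.
Valid on: G3.

G3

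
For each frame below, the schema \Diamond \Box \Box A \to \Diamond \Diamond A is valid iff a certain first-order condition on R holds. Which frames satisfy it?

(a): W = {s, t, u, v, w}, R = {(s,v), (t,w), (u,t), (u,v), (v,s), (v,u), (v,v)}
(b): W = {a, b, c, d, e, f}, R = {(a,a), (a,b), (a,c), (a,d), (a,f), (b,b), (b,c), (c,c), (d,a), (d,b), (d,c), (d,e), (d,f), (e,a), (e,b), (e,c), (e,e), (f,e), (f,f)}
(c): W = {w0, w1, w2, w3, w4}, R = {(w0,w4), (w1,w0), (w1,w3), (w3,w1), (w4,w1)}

This is the axiom for a generalized confluence (Geach) condition; its first-order frame correspondent is \forall x \forall y (xRy \to \exists w (y R^2 w \wedge x R^2 w)).
(a): fails — tRw but no w* with wR²w* and tR²w*.
(b): ✓.
(c): fails — w0Rw4 but no w with w4R²w and w0R²w.
Valid on: (b).

(b)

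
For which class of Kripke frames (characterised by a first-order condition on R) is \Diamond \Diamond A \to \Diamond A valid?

transitivity

Replacing A by ¬A and contraposing gives the equivalent schema □A → □□A.
Suppose □A→□□A is valid. Take Rxy, Ryz and set V(A)={w : Rxw}. Then □A at x, so □□A at x, so □A at y, so A at z, i.e. Rxz.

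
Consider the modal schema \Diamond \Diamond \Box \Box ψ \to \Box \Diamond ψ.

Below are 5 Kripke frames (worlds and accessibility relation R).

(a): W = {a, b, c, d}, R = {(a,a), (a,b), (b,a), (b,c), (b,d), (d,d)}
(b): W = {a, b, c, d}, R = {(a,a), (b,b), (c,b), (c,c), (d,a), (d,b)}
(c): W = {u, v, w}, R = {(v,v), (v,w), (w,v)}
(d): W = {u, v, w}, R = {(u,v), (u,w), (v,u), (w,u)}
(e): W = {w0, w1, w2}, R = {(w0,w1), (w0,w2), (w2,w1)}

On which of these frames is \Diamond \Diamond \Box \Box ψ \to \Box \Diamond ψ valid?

(c), (d)

Frame correspondent (Sahlqvist): \forall x \forall y \forall z ((x R^2 y \wedge xRz) \to \exists w (y R^2 w \wedge zRw)) — i.e. a generalized confluence (Geach) condition.
(a): fails — aR²c, aRa but no w with cR²w and aRw.
(b): fails — dR²a, dRb but no w with aR²w and bRw.
(c): satisfies the condition.
(d): satisfies the condition.
(e): fails — w0R²w1, w0Rw1 but no w with w1R²w and w1Rw.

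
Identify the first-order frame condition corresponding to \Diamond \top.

seriality: \forall x \exists y Rxy

◇⊤ holds at w iff w has a successor, so frame-validity of ◇⊤ is exactly seriality. Equivalently via □ψ → ◇ψ:
Suppose □ψ→◇ψ is valid. At any x set V(ψ)=W. Then □ψ at x, so ◇ψ at x, so x has a successor.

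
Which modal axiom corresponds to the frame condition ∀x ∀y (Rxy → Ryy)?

□(□p → p)

The condition is shift-reflexivity. The T□ schema □(□p → p) defines it.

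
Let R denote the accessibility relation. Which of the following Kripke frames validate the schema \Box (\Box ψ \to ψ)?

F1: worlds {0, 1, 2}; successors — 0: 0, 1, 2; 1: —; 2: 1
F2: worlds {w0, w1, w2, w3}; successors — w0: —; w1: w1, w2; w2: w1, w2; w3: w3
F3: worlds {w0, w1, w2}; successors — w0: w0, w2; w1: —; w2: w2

Frame correspondent (Sahlqvist): \forall x \forall y (Rxy \to Ryy) — i.e. shift-reflexivity.
F1: fails — R01 but not R11.
F2: condition met.
F3: condition met.

F2, F3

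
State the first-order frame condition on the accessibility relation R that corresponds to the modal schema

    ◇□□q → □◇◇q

∀x ∀y ∀z ((xRy ∧ xRz) → ∃w (yR²w ∧ zR²w))

This is a Sahlqvist (Geach-type) schema ◇^1□^2q → □^1◇^2q.
Minimal-valuation argument: fix x; take any y with xR^1y and any z with xR^1z. Set V(q) to the set of worlds R-reachable from y in exactly 2 steps. Then □^2q holds at y, so the antecedent holds at x; validity forces ◇^2q at z, giving a w with zR^2w and yR^2w.
First-order correspondent: ∀x ∀y ∀z ((xRy ∧ xRz) → ∃w (yR²w ∧ zR²w)).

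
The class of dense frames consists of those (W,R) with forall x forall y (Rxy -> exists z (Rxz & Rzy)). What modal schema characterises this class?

The condition is density. The C4 schema □□s → □s defines it.
Suppose □□s→□s is valid. Take Rxy and set V(s)={w : xR²w}. Then □□s at x, so □s at x, so s at y, i.e. ∃z(Rxz∧Rzy).

□□s → □s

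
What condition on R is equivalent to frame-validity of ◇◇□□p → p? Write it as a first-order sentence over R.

This is a Sahlqvist (Geach-type) schema ◇^2□^2p → □^0◇^0p.
Minimal-valuation argument: fix x; take any y with xR^2y and any z with xR^0z. Set V(p) to the set of worlds R-reachable from y in exactly 2 steps. Then □^2p holds at y, so the antecedent holds at x; validity forces ◇^0p at z, giving a w with zR^0w and yR^2w.
First-order correspondent: ∀x ∀y (xR²y → ∃w (yR²w ∧ x = w)).

∀x ∀y (xR²y → ∃w (yR²w ∧ x = w))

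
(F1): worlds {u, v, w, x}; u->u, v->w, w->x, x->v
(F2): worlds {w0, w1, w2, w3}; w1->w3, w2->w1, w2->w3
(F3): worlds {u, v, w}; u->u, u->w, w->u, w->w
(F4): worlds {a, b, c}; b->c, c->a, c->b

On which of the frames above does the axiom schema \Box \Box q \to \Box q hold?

(F3)

This is the axiom for density; its first-order frame correspondent is \forall x \forall y (Rxy \to \exists z (Rxz \wedge Rzy)).
(F1): fails — Rvw but no z with Rvz and Rzw.
(F2): fails — Rw1w3 but no z with Rw1z and Rzw3.
(F3): ✓.
(F4): fails — Rca but no z with Rcz and Rza.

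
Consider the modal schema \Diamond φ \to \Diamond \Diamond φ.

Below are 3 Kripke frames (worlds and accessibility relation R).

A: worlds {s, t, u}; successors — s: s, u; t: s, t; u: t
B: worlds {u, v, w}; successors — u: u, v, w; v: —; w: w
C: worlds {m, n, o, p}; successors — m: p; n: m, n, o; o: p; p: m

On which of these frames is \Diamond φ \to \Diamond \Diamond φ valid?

A, B

The schema corresponds to a generalized confluence (Geach) condition: \forall x \forall y (xRy \to \exists w (y = w \wedge x R^2 w)).
A: ✓.
B: ✓.
C: fails — mRp but no w with p=w and mR²w.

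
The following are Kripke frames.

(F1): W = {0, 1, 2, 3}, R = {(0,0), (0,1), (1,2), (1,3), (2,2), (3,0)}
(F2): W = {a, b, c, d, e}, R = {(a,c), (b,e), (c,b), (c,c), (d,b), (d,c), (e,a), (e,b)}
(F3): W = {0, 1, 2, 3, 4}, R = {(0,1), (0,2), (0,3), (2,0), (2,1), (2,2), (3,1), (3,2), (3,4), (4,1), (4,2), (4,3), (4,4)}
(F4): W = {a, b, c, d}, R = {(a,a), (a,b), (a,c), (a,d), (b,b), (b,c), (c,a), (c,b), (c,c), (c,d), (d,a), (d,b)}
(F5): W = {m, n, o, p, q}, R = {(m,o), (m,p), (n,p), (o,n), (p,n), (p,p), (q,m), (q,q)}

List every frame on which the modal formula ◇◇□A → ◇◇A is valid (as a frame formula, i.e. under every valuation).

(F4)

Frame correspondent (Sahlqvist): ∀x ∀y (xR²y → ∃w (yRw ∧ xR²w)) — i.e. a generalized confluence (Geach) condition.
(F1): fails — 3R²1 but no w with 1Rw and 3R²w.
(F2): fails — aR²b but no w with bRw and aR²w.
(F3): fails — 0R²1 but no w with 1Rw and 0R²w.
(F4): ✓.
(F5): fails — qR²o but no w with oRw and qR²w.
Valid on: (F4).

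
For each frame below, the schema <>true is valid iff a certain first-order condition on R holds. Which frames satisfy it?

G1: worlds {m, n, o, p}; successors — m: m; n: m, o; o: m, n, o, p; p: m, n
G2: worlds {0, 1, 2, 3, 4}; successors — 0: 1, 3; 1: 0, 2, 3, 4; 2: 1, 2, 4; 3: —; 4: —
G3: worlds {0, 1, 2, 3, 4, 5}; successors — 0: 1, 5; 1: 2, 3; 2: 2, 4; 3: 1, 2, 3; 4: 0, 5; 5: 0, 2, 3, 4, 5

G1, G3

The schema corresponds to seriality: forall x exists y Rxy.
G1: ✓.
G2: fails — world 3 has no successor.
G3: ✓.
Valid on: G1, G3.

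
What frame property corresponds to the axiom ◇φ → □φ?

This schema is the CD axiom.
It corresponds to partial functionality: ∀x ∀y ∀z (Rxy ∧ Rxz → y = z).

partial functionality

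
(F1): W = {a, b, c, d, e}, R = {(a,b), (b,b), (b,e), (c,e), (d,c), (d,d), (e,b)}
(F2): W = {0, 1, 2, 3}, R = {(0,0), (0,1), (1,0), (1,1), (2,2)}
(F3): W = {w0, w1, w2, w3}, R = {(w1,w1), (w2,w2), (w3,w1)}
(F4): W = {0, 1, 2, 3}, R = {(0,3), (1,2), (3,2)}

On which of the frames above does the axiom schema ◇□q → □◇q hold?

(F2), (F3)

The schema corresponds to convergence: ∀x ∀y ∀z (Rxy ∧ Rxz → ∃w (Ryw ∧ Rzw)).
(F1): fails — Rdc and Rdd but c and d have no common successor.
(F2): satisfies the condition.
(F3): satisfies the condition.
(F4): fails — R12 and R12 but 2 and 2 have no common successor.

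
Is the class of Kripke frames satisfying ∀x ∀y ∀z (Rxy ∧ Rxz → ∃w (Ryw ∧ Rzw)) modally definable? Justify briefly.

The condition is convergence. A defining modal formula is ◇□q → □◇q.

Yes, by ◇□q → □◇q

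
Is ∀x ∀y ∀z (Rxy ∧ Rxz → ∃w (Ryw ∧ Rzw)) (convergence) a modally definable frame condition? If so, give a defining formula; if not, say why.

Yes — defined by ◇□p → □◇p

Yes: it is convergence, defined by the .2 schema ◇□p → □◇p.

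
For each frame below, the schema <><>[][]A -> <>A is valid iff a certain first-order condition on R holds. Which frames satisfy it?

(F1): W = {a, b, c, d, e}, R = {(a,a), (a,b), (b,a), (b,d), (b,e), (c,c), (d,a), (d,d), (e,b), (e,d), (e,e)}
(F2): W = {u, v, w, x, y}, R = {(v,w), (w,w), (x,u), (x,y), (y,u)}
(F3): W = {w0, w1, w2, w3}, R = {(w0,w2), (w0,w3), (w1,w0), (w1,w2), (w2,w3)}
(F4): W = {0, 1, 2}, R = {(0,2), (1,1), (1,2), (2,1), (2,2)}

(F1), (F4)

Frame correspondent (Sahlqvist): forall x forall y (x R^2 y -> exists w (y R^2 w & xRw)) — i.e. a generalized confluence (Geach) condition.
(F1): holds.
(F2): fails — xR²u but no t with uR²t and xRt.
(F3): fails — w0R²w3 but no w with w3R²w and w0Rw.
(F4): holds.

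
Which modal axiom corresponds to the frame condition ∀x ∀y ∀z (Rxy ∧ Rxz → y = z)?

◇s → □s

The condition is partial functionality. The CD schema ◇s → □s defines it.
Suppose ◇s→□s is valid. Take Rxy, Rxz and set V(s)={y}. Then ◇s at x, so □s at x, so s at z, i.e. z=y.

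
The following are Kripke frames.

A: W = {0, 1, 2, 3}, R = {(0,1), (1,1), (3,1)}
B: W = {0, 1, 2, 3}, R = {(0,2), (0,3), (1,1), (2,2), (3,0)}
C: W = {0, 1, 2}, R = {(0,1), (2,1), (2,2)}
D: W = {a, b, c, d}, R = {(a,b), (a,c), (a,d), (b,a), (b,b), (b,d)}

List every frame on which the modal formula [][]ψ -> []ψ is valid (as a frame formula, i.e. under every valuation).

A

The schema corresponds to density: forall x forall y (Rxy -> exists z (Rxz & Rzy)).
A: holds.
B: fails — R03 but no z with R0z and Rz3.
C: fails — R01 but no z with R0z and Rz1.
D: fails — Rac but no z with Raz and Rzc.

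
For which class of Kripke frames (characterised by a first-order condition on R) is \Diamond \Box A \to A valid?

symmetry

This schema is equivalent to the B axiom A → □◇A.
It corresponds to symmetry: \forall x \forall y (Rxy \to Ryx).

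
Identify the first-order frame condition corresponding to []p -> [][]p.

Transitivity

Suppose □p→□□p is valid. Take Rxy, Ryz and set V(p)={w : Rxw}. Then □p at x, so □□p at x, so □p at y, so p at z, i.e. Rxz.
The converse is a direct semantic check.
So the correspondent is transitivity.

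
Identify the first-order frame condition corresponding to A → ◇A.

This is a form of the T axiom.
Its frame correspondent is reflexivity — ∀x Rxx.

reflexivity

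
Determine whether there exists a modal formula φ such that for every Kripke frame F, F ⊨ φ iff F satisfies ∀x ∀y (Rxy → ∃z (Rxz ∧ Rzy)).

The condition is density. A defining modal formula is □□q → □q.
Suppose □□q→□q is valid. Take Rxy and set V(q)={w : xR²w}. Then □□q at x, so □q at x, so q at y, i.e. ∃z(Rxz∧Rzy).

Yes, by □□q → □q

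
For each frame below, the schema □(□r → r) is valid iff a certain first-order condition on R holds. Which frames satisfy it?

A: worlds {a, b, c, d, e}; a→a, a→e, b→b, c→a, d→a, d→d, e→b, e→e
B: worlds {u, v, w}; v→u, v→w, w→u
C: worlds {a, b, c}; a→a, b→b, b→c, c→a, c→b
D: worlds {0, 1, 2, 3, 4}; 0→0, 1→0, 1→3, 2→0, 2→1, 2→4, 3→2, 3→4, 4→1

A

This is the axiom for shift-reflexivity; its first-order frame correspondent is ∀x ∀y (Rxy → Ryy).
A: ✓.
B: fails — Rvu but not Ruu.
C: fails — Rbc but not Rcc.
D: fails — R34 but not R44.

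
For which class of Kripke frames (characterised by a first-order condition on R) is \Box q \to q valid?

Reflexivity

Suppose □q→q is valid. At any x set V(q)={w : Rxw}. Then □q holds at x, so q holds at x, i.e. Rxx.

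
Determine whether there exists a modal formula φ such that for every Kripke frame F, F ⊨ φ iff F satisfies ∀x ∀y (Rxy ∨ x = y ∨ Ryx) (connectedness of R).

Modal frame validity is preserved under disjoint unions.
Take 3 disjoint single-world reflexive frames: each is trivially connected, but their disjoint union has 3 worlds with no edge between distinct components, so it is not connected.
So no modal formula (or set of formulas) defines exactly the connected frames.

No — not modally definable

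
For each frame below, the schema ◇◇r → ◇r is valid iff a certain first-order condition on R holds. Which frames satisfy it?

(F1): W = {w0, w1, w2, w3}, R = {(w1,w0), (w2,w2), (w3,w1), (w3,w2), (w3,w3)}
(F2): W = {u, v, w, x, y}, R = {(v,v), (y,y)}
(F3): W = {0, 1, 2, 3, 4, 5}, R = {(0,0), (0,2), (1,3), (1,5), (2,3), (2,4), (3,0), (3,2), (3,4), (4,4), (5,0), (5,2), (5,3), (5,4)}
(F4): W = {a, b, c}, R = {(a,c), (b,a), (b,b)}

Frame correspondent (Sahlqvist): ∀x ∀y ∀z (Rxy ∧ Ryz → Rxz) — i.e. transitivity.
(F1): fails — Rw3w1 and Rw1w0 but not Rw3w0.
(F2): condition met.
(F3): fails — R32 and R23 but not R33.
(F4): fails — Rba and Rac but not Rbc.
Valid on: (F2).

(F2)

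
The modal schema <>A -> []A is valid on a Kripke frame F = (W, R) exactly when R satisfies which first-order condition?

Suppose ◇A→□A is valid. Take Rxy, Rxz and set V(A)={y}. Then ◇A at x, so □A at x, so A at z, i.e. z=y.
The converse is a direct semantic check.
Frame condition: forall x forall y forall z (Rxy & Rxz -> y = z).

partial functionality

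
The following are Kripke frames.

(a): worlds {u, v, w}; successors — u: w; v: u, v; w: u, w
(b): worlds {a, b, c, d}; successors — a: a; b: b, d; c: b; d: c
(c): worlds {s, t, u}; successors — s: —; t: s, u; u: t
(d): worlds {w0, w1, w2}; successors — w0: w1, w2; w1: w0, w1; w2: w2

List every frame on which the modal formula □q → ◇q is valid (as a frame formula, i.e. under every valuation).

The schema corresponds to seriality: ∀x ∃y Rxy.
(a): holds.
(b): holds.
(c): fails — world s has no successor.
(d): holds.

(a), (b), (d)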